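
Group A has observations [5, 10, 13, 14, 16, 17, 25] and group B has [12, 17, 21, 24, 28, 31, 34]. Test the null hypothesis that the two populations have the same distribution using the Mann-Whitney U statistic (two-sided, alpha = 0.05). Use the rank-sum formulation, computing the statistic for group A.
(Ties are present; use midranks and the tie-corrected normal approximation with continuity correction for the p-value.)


Step 1: Combine and sort all 14 observations; assign midranks.
sorted (value, group): (5,X), (10,X), (12,Y), (13,X), (14,X), (16,X), (17,X), (17,Y), (21,Y), (24,Y), (25,X), (28,Y), (31,Y), (34,Y)
ranks: 5->1, 10->2, 12->3, 13->4, 14->5, 16->6, 17->7.5, 17->7.5, 21->9, 24->10, 25->11, 28->12, 31->13, 34->14
Step 2: Rank sum for X: R1 = 1 + 2 + 4 + 5 + 6 + 7.5 + 11 = 36.5.
Step 3: U_X = R1 - n1(n1+1)/2 = 36.5 - 7*8/2 = 36.5 - 28 = 8.5.
       U_Y = n1*n2 - U_X = 49 - 8.5 = 40.5.
Step 4: Ties are present, so use the tie-corrected normal approximation (with continuity correction) for the p-value.
Step 5: p-value = 0.047401; compare to alpha = 0.05. reject H0.

U_X = 8.5, p = 0.047401, reject H0 at alpha = 0.05.


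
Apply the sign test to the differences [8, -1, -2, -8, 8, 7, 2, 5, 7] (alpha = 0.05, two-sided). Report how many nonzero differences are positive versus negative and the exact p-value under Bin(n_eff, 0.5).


Step 1: Discard zero differences. Original n = 9; n_eff = number of nonzero differences = 9.
Nonzero differences (with sign): +8, -1, -2, -8, +8, +7, +2, +5, +7
Step 2: Count signs: positive = 6, negative = 3.
Step 3: Under H0: P(positive) = 0.5, so the number of positives S ~ Bin(9, 0.5).
Step 4: Two-sided exact p-value = sum of Bin(9,0.5) probabilities at or below the observed probability = 0.507812.
Step 5: alpha = 0.05. fail to reject H0.

n_eff = 9, pos = 6, neg = 3, p = 0.507812, fail to reject H0.


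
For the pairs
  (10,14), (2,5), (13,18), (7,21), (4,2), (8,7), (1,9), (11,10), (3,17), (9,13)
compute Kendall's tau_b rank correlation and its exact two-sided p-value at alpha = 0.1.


Step 1: Enumerate the 45 unordered pairs (i,j) with i<j and classify each by sign(x_j-x_i) * sign(y_j-y_i).
  (1,2):dx=-8,dy=-9->C; (1,3):dx=+3,dy=+4->C; (1,4):dx=-3,dy=+7->D; (1,5):dx=-6,dy=-12->C
  (1,6):dx=-2,dy=-7->C; (1,7):dx=-9,dy=-5->C; (1,8):dx=+1,dy=-4->D; (1,9):dx=-7,dy=+3->D
  (1,10):dx=-1,dy=-1->C; (2,3):dx=+11,dy=+13->C; (2,4):dx=+5,dy=+16->C; (2,5):dx=+2,dy=-3->D
  (2,6):dx=+6,dy=+2->C; (2,7):dx=-1,dy=+4->D; (2,8):dx=+9,dy=+5->C; (2,9):dx=+1,dy=+12->C
  (2,10):dx=+7,dy=+8->C; (3,4):dx=-6,dy=+3->D; (3,5):dx=-9,dy=-16->C; (3,6):dx=-5,dy=-11->C
  (3,7):dx=-12,dy=-9->C; (3,8):dx=-2,dy=-8->C; (3,9):dx=-10,dy=-1->C; (3,10):dx=-4,dy=-5->C
  (4,5):dx=-3,dy=-19->C; (4,6):dx=+1,dy=-14->D; (4,7):dx=-6,dy=-12->C; (4,8):dx=+4,dy=-11->D
  (4,9):dx=-4,dy=-4->C; (4,10):dx=+2,dy=-8->D; (5,6):dx=+4,dy=+5->C; (5,7):dx=-3,dy=+7->D
  (5,8):dx=+7,dy=+8->C; (5,9):dx=-1,dy=+15->D; (5,10):dx=+5,dy=+11->C; (6,7):dx=-7,dy=+2->D
  (6,8):dx=+3,dy=+3->C; (6,9):dx=-5,dy=+10->D; (6,10):dx=+1,dy=+6->C; (7,8):dx=+10,dy=+1->C
  (7,9):dx=+2,dy=+8->C; (7,10):dx=+8,dy=+4->C; (8,9):dx=-8,dy=+7->D; (8,10):dx=-2,dy=+3->D
  (9,10):dx=+6,dy=-4->D
Step 2: C = 29, D = 16, total pairs = 45.
Step 3: tau = (C - D)/(n(n-1)/2) = (29 - 16)/45 = 0.288889.
Step 4: Exact two-sided p-value (enumerate n! = 3628800 permutations of y under H0): p = 0.291248.
Step 5: alpha = 0.1. fail to reject H0.

tau_b = 0.2889 (C=29, D=16), p = 0.291248, fail to reject H0.


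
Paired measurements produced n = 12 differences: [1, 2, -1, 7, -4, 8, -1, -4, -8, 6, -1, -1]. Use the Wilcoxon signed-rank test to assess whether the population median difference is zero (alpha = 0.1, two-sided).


Step 1: Drop any zero differences (none here) and take |d_i|.
|d| = [1, 2, 1, 7, 4, 8, 1, 4, 8, 6, 1, 1]
Step 2: Midrank |d_i| (ties get averaged ranks).
ranks: |1|->3, |2|->6, |1|->3, |7|->10, |4|->7.5, |8|->11.5, |1|->3, |4|->7.5, |8|->11.5, |6|->9, |1|->3, |1|->3
Step 3: Attach original signs; sum ranks with positive sign and with negative sign.
W+ = 3 + 6 + 10 + 11.5 + 9 = 39.5
W- = 3 + 7.5 + 3 + 7.5 + 11.5 + 3 + 3 = 38.5
(Check: W+ + W- = 78 should equal n(n+1)/2 = 78.)
Step 4: Test statistic W = min(W+, W-) = 38.5.
Step 5: Ties in |d|, so use the tie-corrected normal approximation.
        E[W] = n(n+1)/4 = 12*13/4 = 39.
        Tie groups: |d|=1 (t=5), |d|=4 (t=2), |d|=8 (t=2); sum(t^3 - t) = 132.
        Var[W] = n(n+1)(2n+1)/24 - sum(t^3-t)/48 = 3900/24 - 132/48 = 159.75.
        z = (W - E[W]) / sqrt(Var[W]) = (38.5 - 39) / 12.6392 = -0.0396.
        Two-sided p = 2*Phi(z) = 0.968444.
Step 6: alpha = 0.1. fail to reject H0.

W+ = 39.5, W- = 38.5, W = min = 38.5, p = 0.968444, fail to reject H0.


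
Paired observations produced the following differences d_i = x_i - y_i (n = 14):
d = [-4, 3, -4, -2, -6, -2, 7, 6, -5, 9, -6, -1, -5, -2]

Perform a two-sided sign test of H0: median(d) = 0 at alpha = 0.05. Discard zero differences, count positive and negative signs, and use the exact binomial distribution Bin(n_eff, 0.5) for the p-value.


Step 1: Discard zero differences. Original n = 14; n_eff = number of nonzero differences = 14.
Nonzero differences (with sign): -4, +3, -4, -2, -6, -2, +7, +6, -5, +9, -6, -1, -5, -2
Step 2: Count signs: positive = 4, negative = 10.
Step 3: Under H0: P(positive) = 0.5, so the number of positives S ~ Bin(14, 0.5).
Step 4: Two-sided exact p-value = sum of Bin(14,0.5) probabilities at or below the observed probability = 0.179565.
Step 5: alpha = 0.05. fail to reject H0.

n_eff = 14, pos = 4, neg = 10, p = 0.179565, fail to reject H0.


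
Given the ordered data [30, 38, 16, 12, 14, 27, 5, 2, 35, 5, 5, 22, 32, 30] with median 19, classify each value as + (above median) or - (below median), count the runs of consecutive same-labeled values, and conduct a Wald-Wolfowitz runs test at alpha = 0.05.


Step 1: Compute median = 19; label A = above, B = below.
Labels in order: AABBBABBABBAAA  (n_A = 7, n_B = 7)
Step 2: Count runs R = 7.
Step 3: Under H0 (random ordering), E[R] = 2*n_A*n_B/(n_A+n_B) + 1 = 2*7*7/14 + 1 = 8.0000.
        Var[R] = 2*n_A*n_B*(2*n_A*n_B - n_A - n_B) / ((n_A+n_B)^2 * (n_A+n_B-1)) = 8232/2548 = 3.2308.
        SD[R] = 1.7974.
Step 4: Continuity-corrected z = (R + 0.5 - E[R]) / SD[R] = (7 + 0.5 - 8.0000) / 1.7974 = -0.2782.
Step 5: Two-sided p-value via normal approximation = 2*(1 - Phi(|z|)) = 0.780879.
Step 6: alpha = 0.05. fail to reject H0.

R = 7, z = -0.2782, p = 0.780879, fail to reject H0.


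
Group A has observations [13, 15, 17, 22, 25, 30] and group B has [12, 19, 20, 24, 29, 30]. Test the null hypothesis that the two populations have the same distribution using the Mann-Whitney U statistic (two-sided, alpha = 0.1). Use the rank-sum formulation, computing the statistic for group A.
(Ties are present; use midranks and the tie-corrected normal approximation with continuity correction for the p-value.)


Step 1: Combine and sort all 12 observations; assign midranks.
sorted (value, group): (12,Y), (13,X), (15,X), (17,X), (19,Y), (20,Y), (22,X), (24,Y), (25,X), (29,Y), (30,X), (30,Y)
ranks: 12->1, 13->2, 15->3, 17->4, 19->5, 20->6, 22->7, 24->8, 25->9, 29->10, 30->11.5, 30->11.5
Step 2: Rank sum for X: R1 = 2 + 3 + 4 + 7 + 9 + 11.5 = 36.5.
Step 3: U_X = R1 - n1(n1+1)/2 = 36.5 - 6*7/2 = 36.5 - 21 = 15.5.
       U_Y = n1*n2 - U_X = 36 - 15.5 = 20.5.
Step 4: Ties are present, so use the tie-corrected normal approximation (with continuity correction) for the p-value.
Step 5: p-value = 0.748349; compare to alpha = 0.1. fail to reject H0.

U_X = 15.5, p = 0.748349, fail to reject H0 at alpha = 0.1.


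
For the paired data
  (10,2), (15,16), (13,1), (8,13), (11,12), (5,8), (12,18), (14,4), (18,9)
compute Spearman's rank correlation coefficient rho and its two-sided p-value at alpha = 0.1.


Step 1: Rank x and y separately (midranks; no ties here).
rank(x): 10->3, 15->8, 13->6, 8->2, 11->4, 5->1, 12->5, 14->7, 18->9
rank(y): 2->2, 16->8, 1->1, 13->7, 12->6, 8->4, 18->9, 4->3, 9->5
Step 2: d_i = R_x(i) - R_y(i); compute d_i^2.
  (3-2)^2=1, (8-8)^2=0, (6-1)^2=25, (2-7)^2=25, (4-6)^2=4, (1-4)^2=9, (5-9)^2=16, (7-3)^2=16, (9-5)^2=16
sum(d^2) = 112.
Step 3: rho = 1 - 6*112 / (9*(9^2 - 1)) = 1 - 672/720 = 0.066667.
Step 4: Under H0, t = rho * sqrt((n-2)/(1-rho^2)) = 0.1768 ~ t(7).
Step 5: Two-sided p-value from the t-distribution with 7 df = 0.864690.
Step 6: alpha = 0.1. fail to reject H0.

rho = 0.0667, p = 0.864690, fail to reject H0 at alpha = 0.1.


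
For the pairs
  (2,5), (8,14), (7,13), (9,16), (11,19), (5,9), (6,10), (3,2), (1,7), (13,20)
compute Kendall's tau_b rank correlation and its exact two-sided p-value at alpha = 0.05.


Step 1: Enumerate the 45 unordered pairs (i,j) with i<j and classify each by sign(x_j-x_i) * sign(y_j-y_i).
  (1,2):dx=+6,dy=+9->C; (1,3):dx=+5,dy=+8->C; (1,4):dx=+7,dy=+11->C; (1,5):dx=+9,dy=+14->C
  (1,6):dx=+3,dy=+4->C; (1,7):dx=+4,dy=+5->C; (1,8):dx=+1,dy=-3->D; (1,9):dx=-1,dy=+2->D
  (1,10):dx=+11,dy=+15->C; (2,3):dx=-1,dy=-1->C; (2,4):dx=+1,dy=+2->C; (2,5):dx=+3,dy=+5->C
  (2,6):dx=-3,dy=-5->C; (2,7):dx=-2,dy=-4->C; (2,8):dx=-5,dy=-12->C; (2,9):dx=-7,dy=-7->C
  (2,10):dx=+5,dy=+6->C; (3,4):dx=+2,dy=+3->C; (3,5):dx=+4,dy=+6->C; (3,6):dx=-2,dy=-4->C
  (3,7):dx=-1,dy=-3->C; (3,8):dx=-4,dy=-11->C; (3,9):dx=-6,dy=-6->C; (3,10):dx=+6,dy=+7->C
  (4,5):dx=+2,dy=+3->C; (4,6):dx=-4,dy=-7->C; (4,7):dx=-3,dy=-6->C; (4,8):dx=-6,dy=-14->C
  (4,9):dx=-8,dy=-9->C; (4,10):dx=+4,dy=+4->C; (5,6):dx=-6,dy=-10->C; (5,7):dx=-5,dy=-9->C
  (5,8):dx=-8,dy=-17->C; (5,9):dx=-10,dy=-12->C; (5,10):dx=+2,dy=+1->C; (6,7):dx=+1,dy=+1->C
  (6,8):dx=-2,dy=-7->C; (6,9):dx=-4,dy=-2->C; (6,10):dx=+8,dy=+11->C; (7,8):dx=-3,dy=-8->C
  (7,9):dx=-5,dy=-3->C; (7,10):dx=+7,dy=+10->C; (8,9):dx=-2,dy=+5->D; (8,10):dx=+10,dy=+18->C
  (9,10):dx=+12,dy=+13->C
Step 2: C = 42, D = 3, total pairs = 45.
Step 3: tau = (C - D)/(n(n-1)/2) = (42 - 3)/45 = 0.866667.
Step 4: Exact two-sided p-value (enumerate n! = 3628800 permutations of y under H0): p = 0.000115.
Step 5: alpha = 0.05. reject H0.

tau_b = 0.8667 (C=42, D=3), p = 0.000115, reject H0.


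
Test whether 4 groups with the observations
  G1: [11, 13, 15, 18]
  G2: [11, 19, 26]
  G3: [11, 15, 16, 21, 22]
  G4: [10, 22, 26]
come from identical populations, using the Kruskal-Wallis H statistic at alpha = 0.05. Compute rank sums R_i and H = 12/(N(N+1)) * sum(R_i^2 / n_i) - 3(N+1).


Step 1: Combine all N = 15 observations and assign midranks.
sorted (value, group, rank): (10,G4,1), (11,G1,3), (11,G2,3), (11,G3,3), (13,G1,5), (15,G1,6.5), (15,G3,6.5), (16,G3,8), (18,G1,9), (19,G2,10), (21,G3,11), (22,G3,12.5), (22,G4,12.5), (26,G2,14.5), (26,G4,14.5)
Step 2: Sum ranks within each group.
R_1 = 23.5 (n_1 = 4)
R_2 = 27.5 (n_2 = 3)
R_3 = 41 (n_3 = 5)
R_4 = 28 (n_4 = 3)
Step 3: H = 12/(N(N+1)) * sum(R_i^2/n_i) - 3(N+1)
     = 12/(15*16) * (23.5^2/4 + 27.5^2/3 + 41^2/5 + 28^2/3) - 3*16
     = 0.050000 * 987.679 - 48
     = 1.383958.
Step 4: Ties present; correction factor C = 1 - 42/(15^3 - 15) = 0.987500. Corrected H = 1.383958 / 0.987500 = 1.401477.
Step 5: Under H0, H ~ chi^2(3); p-value = 0.705189.
Step 6: alpha = 0.05. fail to reject H0.

H = 1.4015, df = 3, p = 0.705189, fail to reject H0.


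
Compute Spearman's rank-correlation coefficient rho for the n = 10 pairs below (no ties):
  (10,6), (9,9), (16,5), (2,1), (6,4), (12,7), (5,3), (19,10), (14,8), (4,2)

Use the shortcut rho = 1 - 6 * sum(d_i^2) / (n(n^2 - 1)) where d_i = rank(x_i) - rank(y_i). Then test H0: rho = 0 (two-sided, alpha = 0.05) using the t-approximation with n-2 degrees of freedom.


Step 1: Rank x and y separately (midranks; no ties here).
rank(x): 10->6, 9->5, 16->9, 2->1, 6->4, 12->7, 5->3, 19->10, 14->8, 4->2
rank(y): 6->6, 9->9, 5->5, 1->1, 4->4, 7->7, 3->3, 10->10, 8->8, 2->2
Step 2: d_i = R_x(i) - R_y(i); compute d_i^2.
  (6-6)^2=0, (5-9)^2=16, (9-5)^2=16, (1-1)^2=0, (4-4)^2=0, (7-7)^2=0, (3-3)^2=0, (10-10)^2=0, (8-8)^2=0, (2-2)^2=0
sum(d^2) = 32.
Step 3: rho = 1 - 6*32 / (10*(10^2 - 1)) = 1 - 192/990 = 0.806061.
Step 4: Under H0, t = rho * sqrt((n-2)/(1-rho^2)) = 3.8522 ~ t(8).
Step 5: Two-sided p-value from the t-distribution with 8 df = 0.004862.
Step 6: alpha = 0.05. reject H0.

rho = 0.8061, p = 0.004862, reject H0 at alpha = 0.05.


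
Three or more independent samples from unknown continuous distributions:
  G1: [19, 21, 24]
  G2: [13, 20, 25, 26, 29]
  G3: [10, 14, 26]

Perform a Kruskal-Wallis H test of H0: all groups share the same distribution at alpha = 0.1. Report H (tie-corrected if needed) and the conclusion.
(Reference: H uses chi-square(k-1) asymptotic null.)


Step 1: Combine all N = 11 observations and assign midranks.
sorted (value, group, rank): (10,G3,1), (13,G2,2), (14,G3,3), (19,G1,4), (20,G2,5), (21,G1,6), (24,G1,7), (25,G2,8), (26,G2,9.5), (26,G3,9.5), (29,G2,11)
Step 2: Sum ranks within each group.
R_1 = 17 (n_1 = 3)
R_2 = 35.5 (n_2 = 5)
R_3 = 13.5 (n_3 = 3)
Step 3: H = 12/(N(N+1)) * sum(R_i^2/n_i) - 3(N+1)
     = 12/(11*12) * (17^2/3 + 35.5^2/5 + 13.5^2/3) - 3*12
     = 0.090909 * 409.133 - 36
     = 1.193939.
Step 4: Ties present; correction factor C = 1 - 6/(11^3 - 11) = 0.995455. Corrected H = 1.193939 / 0.995455 = 1.199391.
Step 5: Under H0, H ~ chi^2(2); p-value = 0.548979.
Step 6: alpha = 0.1. fail to reject H0.

H = 1.1994, df = 2, p = 0.548979, fail to reject H0.


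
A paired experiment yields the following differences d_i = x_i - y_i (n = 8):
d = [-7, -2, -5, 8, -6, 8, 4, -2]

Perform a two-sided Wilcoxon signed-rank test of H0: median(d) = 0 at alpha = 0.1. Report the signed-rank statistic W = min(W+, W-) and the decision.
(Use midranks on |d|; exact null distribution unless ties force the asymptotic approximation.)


Step 1: Drop any zero differences (none here) and take |d_i|.
|d| = [7, 2, 5, 8, 6, 8, 4, 2]
Step 2: Midrank |d_i| (ties get averaged ranks).
ranks: |7|->6, |2|->1.5, |5|->4, |8|->7.5, |6|->5, |8|->7.5, |4|->3, |2|->1.5
Step 3: Attach original signs; sum ranks with positive sign and with negative sign.
W+ = 7.5 + 7.5 + 3 = 18
W- = 6 + 1.5 + 4 + 5 + 1.5 = 18
(Check: W+ + W- = 36 should equal n(n+1)/2 = 36.)
Step 4: Test statistic W = min(W+, W-) = 18.
Step 5: Ties in |d|, so use the tie-corrected normal approximation.
        E[W] = n(n+1)/4 = 8*9/4 = 18.
        Tie groups: |d|=2 (t=2), |d|=8 (t=2); sum(t^3 - t) = 12.
        Var[W] = n(n+1)(2n+1)/24 - sum(t^3-t)/48 = 1224/24 - 12/48 = 50.75.
        z = (W - E[W]) / sqrt(Var[W]) = (18 - 18) / 7.1239 = 0.0000.
        Two-sided p = 2*Phi(z) = 1.000000.
Step 6: alpha = 0.1. fail to reject H0.

W+ = 18, W- = 18, W = min = 18, p = 1.000000, fail to reject H0.


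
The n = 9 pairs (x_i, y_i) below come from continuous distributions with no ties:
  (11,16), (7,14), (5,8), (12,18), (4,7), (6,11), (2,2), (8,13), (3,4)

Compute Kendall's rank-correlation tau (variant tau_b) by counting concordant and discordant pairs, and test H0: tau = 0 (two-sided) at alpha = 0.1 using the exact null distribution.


Step 1: Enumerate the 36 unordered pairs (i,j) with i<j and classify each by sign(x_j-x_i) * sign(y_j-y_i).
  (1,2):dx=-4,dy=-2->C; (1,3):dx=-6,dy=-8->C; (1,4):dx=+1,dy=+2->C; (1,5):dx=-7,dy=-9->C
  (1,6):dx=-5,dy=-5->C; (1,7):dx=-9,dy=-14->C; (1,8):dx=-3,dy=-3->C; (1,9):dx=-8,dy=-12->C
  (2,3):dx=-2,dy=-6->C; (2,4):dx=+5,dy=+4->C; (2,5):dx=-3,dy=-7->C; (2,6):dx=-1,dy=-3->C
  (2,7):dx=-5,dy=-12->C; (2,8):dx=+1,dy=-1->D; (2,9):dx=-4,dy=-10->C; (3,4):dx=+7,dy=+10->C
  (3,5):dx=-1,dy=-1->C; (3,6):dx=+1,dy=+3->C; (3,7):dx=-3,dy=-6->C; (3,8):dx=+3,dy=+5->C
  (3,9):dx=-2,dy=-4->C; (4,5):dx=-8,dy=-11->C; (4,6):dx=-6,dy=-7->C; (4,7):dx=-10,dy=-16->C
  (4,8):dx=-4,dy=-5->C; (4,9):dx=-9,dy=-14->C; (5,6):dx=+2,dy=+4->C; (5,7):dx=-2,dy=-5->C
  (5,8):dx=+4,dy=+6->C; (5,9):dx=-1,dy=-3->C; (6,7):dx=-4,dy=-9->C; (6,8):dx=+2,dy=+2->C
  (6,9):dx=-3,dy=-7->C; (7,8):dx=+6,dy=+11->C; (7,9):dx=+1,dy=+2->C; (8,9):dx=-5,dy=-9->C
Step 2: C = 35, D = 1, total pairs = 36.
Step 3: tau = (C - D)/(n(n-1)/2) = (35 - 1)/36 = 0.944444.
Step 4: Exact two-sided p-value (enumerate n! = 362880 permutations of y under H0): p = 0.000050.
Step 5: alpha = 0.1. reject H0.

tau_b = 0.9444 (C=35, D=1), p = 0.000050, reject H0.


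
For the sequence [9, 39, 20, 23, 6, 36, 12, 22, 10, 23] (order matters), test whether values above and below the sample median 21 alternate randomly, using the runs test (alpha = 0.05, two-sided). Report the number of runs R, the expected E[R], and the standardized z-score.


Step 1: Compute median = 21; label A = above, B = below.
Labels in order: BABABABABA  (n_A = 5, n_B = 5)
Step 2: Count runs R = 10.
Step 3: Under H0 (random ordering), E[R] = 2*n_A*n_B/(n_A+n_B) + 1 = 2*5*5/10 + 1 = 6.0000.
        Var[R] = 2*n_A*n_B*(2*n_A*n_B - n_A - n_B) / ((n_A+n_B)^2 * (n_A+n_B-1)) = 2000/900 = 2.2222.
        SD[R] = 1.4907.
Step 4: Continuity-corrected z = (R - 0.5 - E[R]) / SD[R] = (10 - 0.5 - 6.0000) / 1.4907 = 2.3479.
Step 5: Two-sided p-value via normal approximation = 2*(1 - Phi(|z|)) = 0.018881.
Step 6: alpha = 0.05. reject H0.

R = 10, z = 2.3479, p = 0.018881, reject H0.


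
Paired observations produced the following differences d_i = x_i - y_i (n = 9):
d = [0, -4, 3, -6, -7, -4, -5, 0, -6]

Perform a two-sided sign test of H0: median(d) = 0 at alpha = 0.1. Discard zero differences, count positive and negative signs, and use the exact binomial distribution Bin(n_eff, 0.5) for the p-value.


Step 1: Discard zero differences. Original n = 9; n_eff = number of nonzero differences = 7.
Nonzero differences (with sign): -4, +3, -6, -7, -4, -5, -6
Step 2: Count signs: positive = 1, negative = 6.
Step 3: Under H0: P(positive) = 0.5, so the number of positives S ~ Bin(7, 0.5).
Step 4: Two-sided exact p-value = sum of Bin(7,0.5) probabilities at or below the observed probability = 0.125000.
Step 5: alpha = 0.1. fail to reject H0.

n_eff = 7, pos = 1, neg = 6, p = 0.125000, fail to reject H0.


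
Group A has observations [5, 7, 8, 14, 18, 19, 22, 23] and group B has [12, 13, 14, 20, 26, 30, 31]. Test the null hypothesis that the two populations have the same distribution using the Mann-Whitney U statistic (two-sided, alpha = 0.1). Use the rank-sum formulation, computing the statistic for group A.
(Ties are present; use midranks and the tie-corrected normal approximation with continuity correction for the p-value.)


Step 1: Combine and sort all 15 observations; assign midranks.
sorted (value, group): (5,X), (7,X), (8,X), (12,Y), (13,Y), (14,X), (14,Y), (18,X), (19,X), (20,Y), (22,X), (23,X), (26,Y), (30,Y), (31,Y)
ranks: 5->1, 7->2, 8->3, 12->4, 13->5, 14->6.5, 14->6.5, 18->8, 19->9, 20->10, 22->11, 23->12, 26->13, 30->14, 31->15
Step 2: Rank sum for X: R1 = 1 + 2 + 3 + 6.5 + 8 + 9 + 11 + 12 = 52.5.
Step 3: U_X = R1 - n1(n1+1)/2 = 52.5 - 8*9/2 = 52.5 - 36 = 16.5.
       U_Y = n1*n2 - U_X = 56 - 16.5 = 39.5.
Step 4: Ties are present, so use the tie-corrected normal approximation (with continuity correction) for the p-value.
Step 5: p-value = 0.202614; compare to alpha = 0.1. fail to reject H0.

U_X = 16.5, p = 0.202614, fail to reject H0 at alpha = 0.1.


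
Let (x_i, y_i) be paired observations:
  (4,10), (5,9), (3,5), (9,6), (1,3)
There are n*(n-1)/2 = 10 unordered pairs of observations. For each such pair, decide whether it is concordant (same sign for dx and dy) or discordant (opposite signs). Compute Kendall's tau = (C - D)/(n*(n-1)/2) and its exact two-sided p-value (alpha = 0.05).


Step 1: Enumerate the 10 unordered pairs (i,j) with i<j and classify each by sign(x_j-x_i) * sign(y_j-y_i).
  (1,2):dx=+1,dy=-1->D; (1,3):dx=-1,dy=-5->C; (1,4):dx=+5,dy=-4->D; (1,5):dx=-3,dy=-7->C
  (2,3):dx=-2,dy=-4->C; (2,4):dx=+4,dy=-3->D; (2,5):dx=-4,dy=-6->C; (3,4):dx=+6,dy=+1->C
  (3,5):dx=-2,dy=-2->C; (4,5):dx=-8,dy=-3->C
Step 2: C = 7, D = 3, total pairs = 10.
Step 3: tau = (C - D)/(n(n-1)/2) = (7 - 3)/10 = 0.400000.
Step 4: Exact two-sided p-value (enumerate n! = 120 permutations of y under H0): p = 0.483333.
Step 5: alpha = 0.05. fail to reject H0.

tau_b = 0.4000 (C=7, D=3), p = 0.483333, fail to reject H0.


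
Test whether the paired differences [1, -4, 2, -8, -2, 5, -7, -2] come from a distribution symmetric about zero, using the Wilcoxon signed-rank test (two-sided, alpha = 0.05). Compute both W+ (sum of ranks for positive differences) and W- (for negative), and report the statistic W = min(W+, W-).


Step 1: Drop any zero differences (none here) and take |d_i|.
|d| = [1, 4, 2, 8, 2, 5, 7, 2]
Step 2: Midrank |d_i| (ties get averaged ranks).
ranks: |1|->1, |4|->5, |2|->3, |8|->8, |2|->3, |5|->6, |7|->7, |2|->3
Step 3: Attach original signs; sum ranks with positive sign and with negative sign.
W+ = 1 + 3 + 6 = 10
W- = 5 + 8 + 3 + 7 + 3 = 26
(Check: W+ + W- = 36 should equal n(n+1)/2 = 36.)
Step 4: Test statistic W = min(W+, W-) = 10.
Step 5: Ties in |d|, so use the tie-corrected normal approximation.
        E[W] = n(n+1)/4 = 8*9/4 = 18.
        Tie groups: |d|=2 (t=3); sum(t^3 - t) = 24.
        Var[W] = n(n+1)(2n+1)/24 - sum(t^3-t)/48 = 1224/24 - 24/48 = 50.5.
        z = (W - E[W]) / sqrt(Var[W]) = (10 - 18) / 7.1063 = -1.1258.
        Two-sided p = 2*Phi(z) = 0.260269.
Step 6: alpha = 0.05. fail to reject H0.

W+ = 10, W- = 26, W = min = 10, p = 0.260269, fail to reject H0.


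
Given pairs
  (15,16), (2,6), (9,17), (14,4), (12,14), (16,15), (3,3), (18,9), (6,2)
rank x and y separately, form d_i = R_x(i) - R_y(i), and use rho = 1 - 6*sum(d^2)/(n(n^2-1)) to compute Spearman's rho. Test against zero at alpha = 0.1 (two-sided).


Step 1: Rank x and y separately (midranks; no ties here).
rank(x): 15->7, 2->1, 9->4, 14->6, 12->5, 16->8, 3->2, 18->9, 6->3
rank(y): 16->8, 6->4, 17->9, 4->3, 14->6, 15->7, 3->2, 9->5, 2->1
Step 2: d_i = R_x(i) - R_y(i); compute d_i^2.
  (7-8)^2=1, (1-4)^2=9, (4-9)^2=25, (6-3)^2=9, (5-6)^2=1, (8-7)^2=1, (2-2)^2=0, (9-5)^2=16, (3-1)^2=4
sum(d^2) = 66.
Step 3: rho = 1 - 6*66 / (9*(9^2 - 1)) = 1 - 396/720 = 0.450000.
Step 4: Under H0, t = rho * sqrt((n-2)/(1-rho^2)) = 1.3332 ~ t(7).
Step 5: Two-sided p-value from the t-distribution with 7 df = 0.224216.
Step 6: alpha = 0.1. fail to reject H0.

rho = 0.4500, p = 0.224216, fail to reject H0 at alpha = 0.1.


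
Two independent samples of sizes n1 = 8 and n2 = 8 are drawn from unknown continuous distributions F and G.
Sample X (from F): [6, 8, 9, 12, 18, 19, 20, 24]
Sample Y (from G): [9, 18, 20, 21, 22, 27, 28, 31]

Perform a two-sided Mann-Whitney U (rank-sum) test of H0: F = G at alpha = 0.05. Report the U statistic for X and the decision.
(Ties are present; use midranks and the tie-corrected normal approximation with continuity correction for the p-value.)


Step 1: Combine and sort all 16 observations; assign midranks.
sorted (value, group): (6,X), (8,X), (9,X), (9,Y), (12,X), (18,X), (18,Y), (19,X), (20,X), (20,Y), (21,Y), (22,Y), (24,X), (27,Y), (28,Y), (31,Y)
ranks: 6->1, 8->2, 9->3.5, 9->3.5, 12->5, 18->6.5, 18->6.5, 19->8, 20->9.5, 20->9.5, 21->11, 22->12, 24->13, 27->14, 28->15, 31->16
Step 2: Rank sum for X: R1 = 1 + 2 + 3.5 + 5 + 6.5 + 8 + 9.5 + 13 = 48.5.
Step 3: U_X = R1 - n1(n1+1)/2 = 48.5 - 8*9/2 = 48.5 - 36 = 12.5.
       U_Y = n1*n2 - U_X = 64 - 12.5 = 51.5.
Step 4: Ties are present, so use the tie-corrected normal approximation (with continuity correction) for the p-value.
Step 5: p-value = 0.045520; compare to alpha = 0.05. reject H0.

U_X = 12.5, p = 0.045520, reject H0 at alpha = 0.05.


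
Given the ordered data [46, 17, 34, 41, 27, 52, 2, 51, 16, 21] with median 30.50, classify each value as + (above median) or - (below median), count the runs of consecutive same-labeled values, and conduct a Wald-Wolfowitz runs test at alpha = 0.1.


Step 1: Compute median = 30.50; label A = above, B = below.
Labels in order: ABAABABABB  (n_A = 5, n_B = 5)
Step 2: Count runs R = 8.
Step 3: Under H0 (random ordering), E[R] = 2*n_A*n_B/(n_A+n_B) + 1 = 2*5*5/10 + 1 = 6.0000.
        Var[R] = 2*n_A*n_B*(2*n_A*n_B - n_A - n_B) / ((n_A+n_B)^2 * (n_A+n_B-1)) = 2000/900 = 2.2222.
        SD[R] = 1.4907.
Step 4: Continuity-corrected z = (R - 0.5 - E[R]) / SD[R] = (8 - 0.5 - 6.0000) / 1.4907 = 1.0062.
Step 5: Two-sided p-value via normal approximation = 2*(1 - Phi(|z|)) = 0.314305.
Step 6: alpha = 0.1. fail to reject H0.

R = 8, z = 1.0062, p = 0.314305, fail to reject H0.


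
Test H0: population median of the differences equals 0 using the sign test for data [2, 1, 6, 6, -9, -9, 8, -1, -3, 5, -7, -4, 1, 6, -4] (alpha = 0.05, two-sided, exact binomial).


Step 1: Discard zero differences. Original n = 15; n_eff = number of nonzero differences = 15.
Nonzero differences (with sign): +2, +1, +6, +6, -9, -9, +8, -1, -3, +5, -7, -4, +1, +6, -4
Step 2: Count signs: positive = 8, negative = 7.
Step 3: Under H0: P(positive) = 0.5, so the number of positives S ~ Bin(15, 0.5).
Step 4: Two-sided exact p-value = sum of Bin(15,0.5) probabilities at or below the observed probability = 1.000000.
Step 5: alpha = 0.05. fail to reject H0.

n_eff = 15, pos = 8, neg = 7, p = 1.000000, fail to reject H0.


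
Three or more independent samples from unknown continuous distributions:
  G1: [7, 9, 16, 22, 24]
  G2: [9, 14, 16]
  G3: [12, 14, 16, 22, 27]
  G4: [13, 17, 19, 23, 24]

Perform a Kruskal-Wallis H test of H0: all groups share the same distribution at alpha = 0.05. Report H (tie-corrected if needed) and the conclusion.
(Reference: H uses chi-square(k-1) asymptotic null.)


Step 1: Combine all N = 18 observations and assign midranks.
sorted (value, group, rank): (7,G1,1), (9,G1,2.5), (9,G2,2.5), (12,G3,4), (13,G4,5), (14,G2,6.5), (14,G3,6.5), (16,G1,9), (16,G2,9), (16,G3,9), (17,G4,11), (19,G4,12), (22,G1,13.5), (22,G3,13.5), (23,G4,15), (24,G1,16.5), (24,G4,16.5), (27,G3,18)
Step 2: Sum ranks within each group.
R_1 = 42.5 (n_1 = 5)
R_2 = 18 (n_2 = 3)
R_3 = 51 (n_3 = 5)
R_4 = 59.5 (n_4 = 5)
Step 3: H = 12/(N(N+1)) * sum(R_i^2/n_i) - 3(N+1)
     = 12/(18*19) * (42.5^2/5 + 18^2/3 + 51^2/5 + 59.5^2/5) - 3*19
     = 0.035088 * 1697.5 - 57
     = 2.561404.
Step 4: Ties present; correction factor C = 1 - 48/(18^3 - 18) = 0.991744. Corrected H = 2.561404 / 0.991744 = 2.582726.
Step 5: Under H0, H ~ chi^2(3); p-value = 0.460526.
Step 6: alpha = 0.05. fail to reject H0.

H = 2.5827, df = 3, p = 0.460526, fail to reject H0.


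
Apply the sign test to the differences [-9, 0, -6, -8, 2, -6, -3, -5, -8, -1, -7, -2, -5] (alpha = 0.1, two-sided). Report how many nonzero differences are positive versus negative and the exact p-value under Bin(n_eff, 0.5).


Step 1: Discard zero differences. Original n = 13; n_eff = number of nonzero differences = 12.
Nonzero differences (with sign): -9, -6, -8, +2, -6, -3, -5, -8, -1, -7, -2, -5
Step 2: Count signs: positive = 1, negative = 11.
Step 3: Under H0: P(positive) = 0.5, so the number of positives S ~ Bin(12, 0.5).
Step 4: Two-sided exact p-value = sum of Bin(12,0.5) probabilities at or below the observed probability = 0.006348.
Step 5: alpha = 0.1. reject H0.

n_eff = 12, pos = 1, neg = 11, p = 0.006348, reject H0.


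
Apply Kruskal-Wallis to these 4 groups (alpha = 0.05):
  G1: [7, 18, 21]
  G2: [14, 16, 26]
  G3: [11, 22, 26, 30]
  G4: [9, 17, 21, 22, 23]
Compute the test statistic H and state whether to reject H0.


Step 1: Combine all N = 15 observations and assign midranks.
sorted (value, group, rank): (7,G1,1), (9,G4,2), (11,G3,3), (14,G2,4), (16,G2,5), (17,G4,6), (18,G1,7), (21,G1,8.5), (21,G4,8.5), (22,G3,10.5), (22,G4,10.5), (23,G4,12), (26,G2,13.5), (26,G3,13.5), (30,G3,15)
Step 2: Sum ranks within each group.
R_1 = 16.5 (n_1 = 3)
R_2 = 22.5 (n_2 = 3)
R_3 = 42 (n_3 = 4)
R_4 = 39 (n_4 = 5)
Step 3: H = 12/(N(N+1)) * sum(R_i^2/n_i) - 3(N+1)
     = 12/(15*16) * (16.5^2/3 + 22.5^2/3 + 42^2/4 + 39^2/5) - 3*16
     = 0.050000 * 1004.7 - 48
     = 2.235000.
Step 4: Ties present; correction factor C = 1 - 18/(15^3 - 15) = 0.994643. Corrected H = 2.235000 / 0.994643 = 2.247038.
Step 5: Under H0, H ~ chi^2(3); p-value = 0.522743.
Step 6: alpha = 0.05. fail to reject H0.

H = 2.2470, df = 3, p = 0.522743, fail to reject H0.


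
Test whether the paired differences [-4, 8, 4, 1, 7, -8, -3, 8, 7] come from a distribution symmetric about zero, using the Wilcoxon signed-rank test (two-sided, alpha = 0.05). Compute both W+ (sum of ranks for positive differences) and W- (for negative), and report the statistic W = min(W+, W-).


Step 1: Drop any zero differences (none here) and take |d_i|.
|d| = [4, 8, 4, 1, 7, 8, 3, 8, 7]
Step 2: Midrank |d_i| (ties get averaged ranks).
ranks: |4|->3.5, |8|->8, |4|->3.5, |1|->1, |7|->5.5, |8|->8, |3|->2, |8|->8, |7|->5.5
Step 3: Attach original signs; sum ranks with positive sign and with negative sign.
W+ = 8 + 3.5 + 1 + 5.5 + 8 + 5.5 = 31.5
W- = 3.5 + 8 + 2 = 13.5
(Check: W+ + W- = 45 should equal n(n+1)/2 = 45.)
Step 4: Test statistic W = min(W+, W-) = 13.5.
Step 5: Ties in |d|, so use the tie-corrected normal approximation.
        E[W] = n(n+1)/4 = 9*10/4 = 22.5.
        Tie groups: |d|=4 (t=2), |d|=7 (t=2), |d|=8 (t=3); sum(t^3 - t) = 36.
        Var[W] = n(n+1)(2n+1)/24 - sum(t^3-t)/48 = 1710/24 - 36/48 = 70.5.
        z = (W - E[W]) / sqrt(Var[W]) = (13.5 - 22.5) / 8.3964 = -1.0719.
        Two-sided p = 2*Phi(z) = 0.283772.
Step 6: alpha = 0.05. fail to reject H0.

W+ = 31.5, W- = 13.5, W = min = 13.5, p = 0.283772, fail to reject H0.


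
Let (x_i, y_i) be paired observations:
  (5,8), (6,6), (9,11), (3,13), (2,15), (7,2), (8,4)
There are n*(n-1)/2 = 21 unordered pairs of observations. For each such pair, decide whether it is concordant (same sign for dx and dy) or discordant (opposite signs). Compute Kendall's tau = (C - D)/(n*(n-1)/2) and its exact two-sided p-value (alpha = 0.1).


Step 1: Enumerate the 21 unordered pairs (i,j) with i<j and classify each by sign(x_j-x_i) * sign(y_j-y_i).
  (1,2):dx=+1,dy=-2->D; (1,3):dx=+4,dy=+3->C; (1,4):dx=-2,dy=+5->D; (1,5):dx=-3,dy=+7->D
  (1,6):dx=+2,dy=-6->D; (1,7):dx=+3,dy=-4->D; (2,3):dx=+3,dy=+5->C; (2,4):dx=-3,dy=+7->D
  (2,5):dx=-4,dy=+9->D; (2,6):dx=+1,dy=-4->D; (2,7):dx=+2,dy=-2->D; (3,4):dx=-6,dy=+2->D
  (3,5):dx=-7,dy=+4->D; (3,6):dx=-2,dy=-9->C; (3,7):dx=-1,dy=-7->C; (4,5):dx=-1,dy=+2->D
  (4,6):dx=+4,dy=-11->D; (4,7):dx=+5,dy=-9->D; (5,6):dx=+5,dy=-13->D; (5,7):dx=+6,dy=-11->D
  (6,7):dx=+1,dy=+2->C
Step 2: C = 5, D = 16, total pairs = 21.
Step 3: tau = (C - D)/(n(n-1)/2) = (5 - 16)/21 = -0.523810.
Step 4: Exact two-sided p-value (enumerate n! = 5040 permutations of y under H0): p = 0.136111.
Step 5: alpha = 0.1. fail to reject H0.

tau_b = -0.5238 (C=5, D=16), p = 0.136111, fail to reject H0.


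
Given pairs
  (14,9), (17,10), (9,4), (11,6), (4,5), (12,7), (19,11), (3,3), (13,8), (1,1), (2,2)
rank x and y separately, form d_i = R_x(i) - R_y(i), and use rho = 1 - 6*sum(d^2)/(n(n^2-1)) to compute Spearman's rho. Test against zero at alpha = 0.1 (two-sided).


Step 1: Rank x and y separately (midranks; no ties here).
rank(x): 14->9, 17->10, 9->5, 11->6, 4->4, 12->7, 19->11, 3->3, 13->8, 1->1, 2->2
rank(y): 9->9, 10->10, 4->4, 6->6, 5->5, 7->7, 11->11, 3->3, 8->8, 1->1, 2->2
Step 2: d_i = R_x(i) - R_y(i); compute d_i^2.
  (9-9)^2=0, (10-10)^2=0, (5-4)^2=1, (6-6)^2=0, (4-5)^2=1, (7-7)^2=0, (11-11)^2=0, (3-3)^2=0, (8-8)^2=0, (1-1)^2=0, (2-2)^2=0
sum(d^2) = 2.
Step 3: rho = 1 - 6*2 / (11*(11^2 - 1)) = 1 - 12/1320 = 0.990909.
Step 4: Under H0, t = rho * sqrt((n-2)/(1-rho^2)) = 22.0966 ~ t(9).
Step 5: Two-sided p-value from the t-distribution with 9 df = 0.000000.
Step 6: alpha = 0.1. reject H0.

rho = 0.9909, p = 0.000000, reject H0 at alpha = 0.1.


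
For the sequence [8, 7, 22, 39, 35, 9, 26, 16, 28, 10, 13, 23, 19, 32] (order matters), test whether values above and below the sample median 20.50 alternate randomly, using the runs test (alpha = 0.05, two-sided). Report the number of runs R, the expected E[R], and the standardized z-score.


Step 1: Compute median = 20.50; label A = above, B = below.
Labels in order: BBAAABABABBABA  (n_A = 7, n_B = 7)
Step 2: Count runs R = 10.
Step 3: Under H0 (random ordering), E[R] = 2*n_A*n_B/(n_A+n_B) + 1 = 2*7*7/14 + 1 = 8.0000.
        Var[R] = 2*n_A*n_B*(2*n_A*n_B - n_A - n_B) / ((n_A+n_B)^2 * (n_A+n_B-1)) = 8232/2548 = 3.2308.
        SD[R] = 1.7974.
Step 4: Continuity-corrected z = (R - 0.5 - E[R]) / SD[R] = (10 - 0.5 - 8.0000) / 1.7974 = 0.8345.
Step 5: Two-sided p-value via normal approximation = 2*(1 - Phi(|z|)) = 0.403986.
Step 6: alpha = 0.05. fail to reject H0.

R = 10, z = 0.8345, p = 0.403986, fail to reject H0.


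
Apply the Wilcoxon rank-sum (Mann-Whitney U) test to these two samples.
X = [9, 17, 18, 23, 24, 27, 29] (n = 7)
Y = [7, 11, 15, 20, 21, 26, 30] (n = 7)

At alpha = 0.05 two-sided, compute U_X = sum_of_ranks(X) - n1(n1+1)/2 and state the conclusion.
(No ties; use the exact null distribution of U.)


Step 1: Combine and sort all 14 observations; assign midranks.
sorted (value, group): (7,Y), (9,X), (11,Y), (15,Y), (17,X), (18,X), (20,Y), (21,Y), (23,X), (24,X), (26,Y), (27,X), (29,X), (30,Y)
ranks: 7->1, 9->2, 11->3, 15->4, 17->5, 18->6, 20->7, 21->8, 23->9, 24->10, 26->11, 27->12, 29->13, 30->14
Step 2: Rank sum for X: R1 = 2 + 5 + 6 + 9 + 10 + 12 + 13 = 57.
Step 3: U_X = R1 - n1(n1+1)/2 = 57 - 7*8/2 = 57 - 28 = 29.
       U_Y = n1*n2 - U_X = 49 - 29 = 20.
Step 4: No ties, so the exact null distribution of U (based on enumerating the C(14,7) = 3432 equally likely rank assignments) gives the two-sided p-value.
Step 5: p-value = 0.620047; compare to alpha = 0.05. fail to reject H0.

U_X = 29, p = 0.620047, fail to reject H0 at alpha = 0.05.


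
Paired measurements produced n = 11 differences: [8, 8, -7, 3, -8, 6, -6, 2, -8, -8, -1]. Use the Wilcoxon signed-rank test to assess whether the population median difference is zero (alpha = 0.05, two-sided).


Step 1: Drop any zero differences (none here) and take |d_i|.
|d| = [8, 8, 7, 3, 8, 6, 6, 2, 8, 8, 1]
Step 2: Midrank |d_i| (ties get averaged ranks).
ranks: |8|->9, |8|->9, |7|->6, |3|->3, |8|->9, |6|->4.5, |6|->4.5, |2|->2, |8|->9, |8|->9, |1|->1
Step 3: Attach original signs; sum ranks with positive sign and with negative sign.
W+ = 9 + 9 + 3 + 4.5 + 2 = 27.5
W- = 6 + 9 + 4.5 + 9 + 9 + 1 = 38.5
(Check: W+ + W- = 66 should equal n(n+1)/2 = 66.)
Step 4: Test statistic W = min(W+, W-) = 27.5.
Step 5: Ties in |d|, so use the tie-corrected normal approximation.
        E[W] = n(n+1)/4 = 11*12/4 = 33.
        Tie groups: |d|=6 (t=2), |d|=8 (t=5); sum(t^3 - t) = 126.
        Var[W] = n(n+1)(2n+1)/24 - sum(t^3-t)/48 = 3036/24 - 126/48 = 123.875.
        z = (W - E[W]) / sqrt(Var[W]) = (27.5 - 33) / 11.1299 = -0.4942.
        Two-sided p = 2*Phi(z) = 0.621191.
Step 6: alpha = 0.05. fail to reject H0.

W+ = 27.5, W- = 38.5, W = min = 27.5, p = 0.621191, fail to reject H0.


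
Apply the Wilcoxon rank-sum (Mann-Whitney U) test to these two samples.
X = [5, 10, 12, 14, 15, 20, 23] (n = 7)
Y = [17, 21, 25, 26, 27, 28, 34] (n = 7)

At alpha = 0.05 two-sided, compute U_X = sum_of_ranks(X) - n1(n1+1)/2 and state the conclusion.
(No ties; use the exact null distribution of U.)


Step 1: Combine and sort all 14 observations; assign midranks.
sorted (value, group): (5,X), (10,X), (12,X), (14,X), (15,X), (17,Y), (20,X), (21,Y), (23,X), (25,Y), (26,Y), (27,Y), (28,Y), (34,Y)
ranks: 5->1, 10->2, 12->3, 14->4, 15->5, 17->6, 20->7, 21->8, 23->9, 25->10, 26->11, 27->12, 28->13, 34->14
Step 2: Rank sum for X: R1 = 1 + 2 + 3 + 4 + 5 + 7 + 9 = 31.
Step 3: U_X = R1 - n1(n1+1)/2 = 31 - 7*8/2 = 31 - 28 = 3.
       U_Y = n1*n2 - U_X = 49 - 3 = 46.
Step 4: No ties, so the exact null distribution of U (based on enumerating the C(14,7) = 3432 equally likely rank assignments) gives the two-sided p-value.
Step 5: p-value = 0.004079; compare to alpha = 0.05. reject H0.

U_X = 3, p = 0.004079, reject H0 at alpha = 0.05.


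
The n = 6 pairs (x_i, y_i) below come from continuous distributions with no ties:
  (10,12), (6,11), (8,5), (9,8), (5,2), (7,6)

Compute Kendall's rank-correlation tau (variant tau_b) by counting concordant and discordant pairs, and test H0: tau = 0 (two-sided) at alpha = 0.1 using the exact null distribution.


Step 1: Enumerate the 15 unordered pairs (i,j) with i<j and classify each by sign(x_j-x_i) * sign(y_j-y_i).
  (1,2):dx=-4,dy=-1->C; (1,3):dx=-2,dy=-7->C; (1,4):dx=-1,dy=-4->C; (1,5):dx=-5,dy=-10->C
  (1,6):dx=-3,dy=-6->C; (2,3):dx=+2,dy=-6->D; (2,4):dx=+3,dy=-3->D; (2,5):dx=-1,dy=-9->C
  (2,6):dx=+1,dy=-5->D; (3,4):dx=+1,dy=+3->C; (3,5):dx=-3,dy=-3->C; (3,6):dx=-1,dy=+1->D
  (4,5):dx=-4,dy=-6->C; (4,6):dx=-2,dy=-2->C; (5,6):dx=+2,dy=+4->C
Step 2: C = 11, D = 4, total pairs = 15.
Step 3: tau = (C - D)/(n(n-1)/2) = (11 - 4)/15 = 0.466667.
Step 4: Exact two-sided p-value (enumerate n! = 720 permutations of y under H0): p = 0.272222.
Step 5: alpha = 0.1. fail to reject H0.

tau_b = 0.4667 (C=11, D=4), p = 0.272222, fail to reject H0.


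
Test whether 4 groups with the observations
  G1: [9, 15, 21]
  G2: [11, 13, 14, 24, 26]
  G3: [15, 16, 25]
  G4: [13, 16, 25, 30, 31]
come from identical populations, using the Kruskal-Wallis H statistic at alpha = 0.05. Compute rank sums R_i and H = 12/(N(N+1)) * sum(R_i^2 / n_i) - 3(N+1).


Step 1: Combine all N = 16 observations and assign midranks.
sorted (value, group, rank): (9,G1,1), (11,G2,2), (13,G2,3.5), (13,G4,3.5), (14,G2,5), (15,G1,6.5), (15,G3,6.5), (16,G3,8.5), (16,G4,8.5), (21,G1,10), (24,G2,11), (25,G3,12.5), (25,G4,12.5), (26,G2,14), (30,G4,15), (31,G4,16)
Step 2: Sum ranks within each group.
R_1 = 17.5 (n_1 = 3)
R_2 = 35.5 (n_2 = 5)
R_3 = 27.5 (n_3 = 3)
R_4 = 55.5 (n_4 = 5)
Step 3: H = 12/(N(N+1)) * sum(R_i^2/n_i) - 3(N+1)
     = 12/(16*17) * (17.5^2/3 + 35.5^2/5 + 27.5^2/3 + 55.5^2/5) - 3*17
     = 0.044118 * 1222.27 - 51
     = 2.923529.
Step 4: Ties present; correction factor C = 1 - 24/(16^3 - 16) = 0.994118. Corrected H = 2.923529 / 0.994118 = 2.940828.
Step 5: Under H0, H ~ chi^2(3); p-value = 0.400839.
Step 6: alpha = 0.05. fail to reject H0.

H = 2.9408, df = 3, p = 0.400839, fail to reject H0.


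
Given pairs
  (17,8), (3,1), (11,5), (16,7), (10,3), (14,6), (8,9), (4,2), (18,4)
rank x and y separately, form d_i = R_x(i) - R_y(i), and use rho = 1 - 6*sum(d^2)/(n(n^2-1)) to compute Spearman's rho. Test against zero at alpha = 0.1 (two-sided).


Step 1: Rank x and y separately (midranks; no ties here).
rank(x): 17->8, 3->1, 11->5, 16->7, 10->4, 14->6, 8->3, 4->2, 18->9
rank(y): 8->8, 1->1, 5->5, 7->7, 3->3, 6->6, 9->9, 2->2, 4->4
Step 2: d_i = R_x(i) - R_y(i); compute d_i^2.
  (8-8)^2=0, (1-1)^2=0, (5-5)^2=0, (7-7)^2=0, (4-3)^2=1, (6-6)^2=0, (3-9)^2=36, (2-2)^2=0, (9-4)^2=25
sum(d^2) = 62.
Step 3: rho = 1 - 6*62 / (9*(9^2 - 1)) = 1 - 372/720 = 0.483333.
Step 4: Under H0, t = rho * sqrt((n-2)/(1-rho^2)) = 1.4607 ~ t(7).
Step 5: Two-sided p-value from the t-distribution with 7 df = 0.187470.
Step 6: alpha = 0.1. fail to reject H0.

rho = 0.4833, p = 0.187470, fail to reject H0 at alpha = 0.1.


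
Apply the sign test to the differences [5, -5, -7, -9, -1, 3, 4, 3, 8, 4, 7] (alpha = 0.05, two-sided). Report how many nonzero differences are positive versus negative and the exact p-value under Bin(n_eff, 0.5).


Step 1: Discard zero differences. Original n = 11; n_eff = number of nonzero differences = 11.
Nonzero differences (with sign): +5, -5, -7, -9, -1, +3, +4, +3, +8, +4, +7
Step 2: Count signs: positive = 7, negative = 4.
Step 3: Under H0: P(positive) = 0.5, so the number of positives S ~ Bin(11, 0.5).
Step 4: Two-sided exact p-value = sum of Bin(11,0.5) probabilities at or below the observed probability = 0.548828.
Step 5: alpha = 0.05. fail to reject H0.

n_eff = 11, pos = 7, neg = 4, p = 0.548828, fail to reject H0.


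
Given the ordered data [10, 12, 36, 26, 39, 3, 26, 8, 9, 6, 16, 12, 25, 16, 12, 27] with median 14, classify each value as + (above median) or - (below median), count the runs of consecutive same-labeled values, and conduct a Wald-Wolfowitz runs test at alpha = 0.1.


Step 1: Compute median = 14; label A = above, B = below.
Labels in order: BBAAABABBBABAABA  (n_A = 8, n_B = 8)
Step 2: Count runs R = 10.
Step 3: Under H0 (random ordering), E[R] = 2*n_A*n_B/(n_A+n_B) + 1 = 2*8*8/16 + 1 = 9.0000.
        Var[R] = 2*n_A*n_B*(2*n_A*n_B - n_A - n_B) / ((n_A+n_B)^2 * (n_A+n_B-1)) = 14336/3840 = 3.7333.
        SD[R] = 1.9322.
Step 4: Continuity-corrected z = (R - 0.5 - E[R]) / SD[R] = (10 - 0.5 - 9.0000) / 1.9322 = 0.2588.
Step 5: Two-sided p-value via normal approximation = 2*(1 - Phi(|z|)) = 0.795809.
Step 6: alpha = 0.1. fail to reject H0.

R = 10, z = 0.2588, p = 0.795809, fail to reject H0.
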